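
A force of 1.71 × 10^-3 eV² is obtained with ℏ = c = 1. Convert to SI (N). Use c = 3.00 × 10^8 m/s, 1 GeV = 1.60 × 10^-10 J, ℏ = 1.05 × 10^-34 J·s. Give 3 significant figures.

1.39 × 10^-15 N

Force is [E]/[L] = [E]²/(ℏc); restore (ℏc)⁻¹.
1 GeV² → 1/(ℏc) × (1 GeV in J)² = 8.13 × 10^5 N.
Convert the energy scale: 1.71 × 10^-3 eV² = 1.71 × 10^-21 GeV².
Result: 1.71 × 10^-21 × 8.13 × 10^5 = 1.39 × 10^-15 N.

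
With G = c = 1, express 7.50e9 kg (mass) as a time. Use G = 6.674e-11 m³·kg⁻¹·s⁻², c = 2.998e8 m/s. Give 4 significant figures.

1.858e-26 s

Mass → time via G/c³.
7.50e9 kg × (G/c³) = 1.858e-26 s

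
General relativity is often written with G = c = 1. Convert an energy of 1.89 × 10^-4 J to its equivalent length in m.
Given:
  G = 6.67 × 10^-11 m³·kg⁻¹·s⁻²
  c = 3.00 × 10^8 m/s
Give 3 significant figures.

Energy → length via G/c⁴.
1.89 × 10^-4 J × (G/c⁴) = 1.56 × 10^-48 m

1.56 × 10^-48 m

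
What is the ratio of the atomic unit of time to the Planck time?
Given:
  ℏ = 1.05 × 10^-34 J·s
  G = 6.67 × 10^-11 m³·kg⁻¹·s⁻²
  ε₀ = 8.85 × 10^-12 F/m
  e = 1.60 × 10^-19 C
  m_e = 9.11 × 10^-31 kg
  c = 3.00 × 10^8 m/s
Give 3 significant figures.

4.47 × 10^26

atomic unit of time: τ_au = (4πε₀)²ℏ³/(m_e e⁴) = 2.40 × 10^-17 s
Planck time: t_P = √(ℏG/c⁵) = 5.37 × 10^-44 s
ratio = 2.40 × 10^-17 / 5.37 × 10^-44 = 4.47 × 10^26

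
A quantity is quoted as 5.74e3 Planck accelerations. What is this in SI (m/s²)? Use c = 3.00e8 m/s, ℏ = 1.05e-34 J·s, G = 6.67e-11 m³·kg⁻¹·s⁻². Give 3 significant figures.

3.21e55 m/s²

One Planck acceleration: a_P = √(c⁷/(ℏG)) = 5.59e51 m/s².
5.74e3 × 5.59e51 m/s² = 3.21e55 m/s²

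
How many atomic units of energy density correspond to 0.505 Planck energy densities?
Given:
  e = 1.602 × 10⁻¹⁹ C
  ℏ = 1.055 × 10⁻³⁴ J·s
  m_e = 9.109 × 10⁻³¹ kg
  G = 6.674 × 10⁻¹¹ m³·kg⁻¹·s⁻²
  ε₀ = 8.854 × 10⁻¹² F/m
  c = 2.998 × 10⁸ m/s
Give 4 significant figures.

Planck energy density: u_P = c⁷/(ℏG²) = 4.632 × 10¹¹³ J/m³
atomic unit of energy density: u_au = E_h/a₀³ = m_e⁴e¹⁰/((4πε₀)⁵ℏ⁸) = 2.929 × 10¹³ J/m³
0.505 × 4.632 × 10¹¹³ / 2.929 × 10¹³ = 7.986 × 10⁹⁹

7.986 × 10⁹⁹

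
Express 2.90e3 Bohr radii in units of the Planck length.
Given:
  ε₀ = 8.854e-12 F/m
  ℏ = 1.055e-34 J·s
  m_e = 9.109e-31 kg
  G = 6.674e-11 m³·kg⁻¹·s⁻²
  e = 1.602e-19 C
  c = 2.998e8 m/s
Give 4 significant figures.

Bohr radius: a₀ = 4πε₀ℏ²/(m_e e²) = 5.297e-11 m
Planck length: ℓ_P = √(ℏG/c³) = 1.616e-35 m
2.90e3 × 5.297e-11 / 1.616e-35 = 9.504e27

9.504e27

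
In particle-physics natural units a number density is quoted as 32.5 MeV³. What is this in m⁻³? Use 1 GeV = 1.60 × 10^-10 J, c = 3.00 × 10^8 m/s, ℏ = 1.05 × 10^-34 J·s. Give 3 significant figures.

Number density is [L]⁻³ = [E]³/(ℏc)³.
1 GeV³ → 1/(ℏc)³ × (1 GeV in J)³ = 1.31 × 10^47 m⁻³.
Convert the energy scale: 32.5 MeV³ = 3.25 × 10^-8 GeV³.
Result: 3.25 × 10^-8 × 1.31 × 10^47 = 4.26 × 10^39 m⁻³.

4.26 × 10^39 m⁻³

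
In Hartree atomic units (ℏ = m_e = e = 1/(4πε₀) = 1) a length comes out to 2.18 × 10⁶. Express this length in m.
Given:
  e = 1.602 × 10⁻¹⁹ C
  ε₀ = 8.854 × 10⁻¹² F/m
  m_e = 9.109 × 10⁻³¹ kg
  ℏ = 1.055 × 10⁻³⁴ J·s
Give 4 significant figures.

One Bohr radius: a₀ = 4πε₀ℏ²/(m_e e²) = 5.297 × 10⁻¹¹ m.
2.18 × 10⁶ × 5.297 × 10⁻¹¹ m = 1.155 × 10⁻⁴ m

1.155 × 10⁻⁴ m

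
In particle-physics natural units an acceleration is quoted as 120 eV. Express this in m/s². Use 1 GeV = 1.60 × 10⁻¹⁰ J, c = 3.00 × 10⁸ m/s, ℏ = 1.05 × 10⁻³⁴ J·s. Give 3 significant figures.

5.49 × 10²⁵ m/s²

Acceleration is [L]/[T]² = c·[E]/ℏ.
1 GeV → c/ℏ × (1 GeV in J) = 4.57 × 10³² m/s².
Convert the energy scale: 120 eV = 1.20 × 10⁻⁷ GeV.
Result: 1.20 × 10⁻⁷ × 4.57 × 10³² = 5.49 × 10²⁵ m/s².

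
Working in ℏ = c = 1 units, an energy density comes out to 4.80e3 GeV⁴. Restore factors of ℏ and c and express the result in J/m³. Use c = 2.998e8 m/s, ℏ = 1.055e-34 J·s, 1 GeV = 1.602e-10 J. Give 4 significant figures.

[E]/[L]³ = [E]⁴/(ℏc)³; restore (ℏc)⁻³.
1 GeV⁴ → 1/(ℏc)³ × (1 GeV in J)⁴ = 2.082e37 J/m³.
Result: 4.80e3 × 2.082e37 = 9.992e40 J/m³.

9.992e40 J/m³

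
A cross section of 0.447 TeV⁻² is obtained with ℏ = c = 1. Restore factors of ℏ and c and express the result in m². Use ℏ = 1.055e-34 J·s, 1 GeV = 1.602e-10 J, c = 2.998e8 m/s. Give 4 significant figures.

Area is [L]² = [E]⁻²·(ℏc)²; restore (ℏc)².
1 GeV⁻² → (ℏc)² × (1 GeV in J)⁻² = 3.898e-32 m².
Convert the energy scale: 0.447 TeV⁻² = 4.47e-7 GeV⁻².
Result: 4.47e-7 × 3.898e-32 = 1.742e-38 m².

1.742e-38 m²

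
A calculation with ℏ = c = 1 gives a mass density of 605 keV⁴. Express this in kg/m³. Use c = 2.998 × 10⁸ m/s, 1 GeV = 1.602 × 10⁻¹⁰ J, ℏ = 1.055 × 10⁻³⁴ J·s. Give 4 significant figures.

Mass density is [E]/(c²[L]³) = [E]⁴/(ℏ³c⁵).
1 GeV⁴ → 1/(ℏ³c⁵) × (1 GeV in J)⁴ = 2.316 × 10²⁰ kg/m³.
Convert the energy scale: 605 keV⁴ = 6.05 × 10⁻²² GeV⁴.
Result: 6.05 × 10⁻²² × 2.316 × 10²⁰ = 0.1401 kg/m³.

0.1401 kg/m³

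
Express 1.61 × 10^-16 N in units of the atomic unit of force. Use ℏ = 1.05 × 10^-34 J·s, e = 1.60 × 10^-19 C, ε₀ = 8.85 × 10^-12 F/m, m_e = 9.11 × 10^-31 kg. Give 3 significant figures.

1.93 × 10^-9

atomic unit of force: F_au = E_h/a₀ = m_e²e⁶/((4πε₀)³ℏ⁴) = 8.33 × 10^-8 N.
1.61 × 10^-16 / 8.33 × 10^-8 = 1.93 × 10^-9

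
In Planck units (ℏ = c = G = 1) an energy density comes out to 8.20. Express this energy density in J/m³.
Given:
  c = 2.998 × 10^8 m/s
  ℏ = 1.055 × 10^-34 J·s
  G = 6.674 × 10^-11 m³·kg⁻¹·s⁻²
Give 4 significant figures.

3.798 × 10^114 J/m³

One Planck energy density: u_P = c⁷/(ℏG²) = 4.632 × 10^113 J/m³.
8.20 × 4.632 × 10^113 J/m³ = 3.798 × 10^114 J/m³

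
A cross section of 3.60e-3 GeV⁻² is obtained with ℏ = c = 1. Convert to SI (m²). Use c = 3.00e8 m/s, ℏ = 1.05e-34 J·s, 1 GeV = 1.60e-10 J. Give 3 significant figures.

1.40e-34 m²

Area is [L]² = [E]⁻²·(ℏc)²; restore (ℏc)².
1 GeV⁻² → (ℏc)² × (1 GeV in J)⁻² = 3.88e-32 m².
Result: 3.60e-3 × 3.88e-32 = 1.40e-34 m².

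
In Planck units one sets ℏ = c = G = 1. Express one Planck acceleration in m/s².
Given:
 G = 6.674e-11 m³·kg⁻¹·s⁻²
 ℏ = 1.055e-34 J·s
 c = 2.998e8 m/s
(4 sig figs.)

a_P = √(c⁷/(ℏG))
  = √(3.092e103)
  = 5.560e51 m/s²

5.560e51 m/s²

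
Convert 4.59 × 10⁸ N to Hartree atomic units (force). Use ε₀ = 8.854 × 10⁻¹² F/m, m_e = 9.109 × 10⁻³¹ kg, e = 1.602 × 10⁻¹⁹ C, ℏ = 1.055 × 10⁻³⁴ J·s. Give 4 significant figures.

atomic unit of force: F_au = E_h/a₀ = m_e²e⁶/((4πε₀)³ℏ⁴) = 8.220 × 10⁻⁸ N.
4.59 × 10⁸ / 8.220 × 10⁻⁸ = 5.584 × 10¹⁵

5.584 × 10¹⁵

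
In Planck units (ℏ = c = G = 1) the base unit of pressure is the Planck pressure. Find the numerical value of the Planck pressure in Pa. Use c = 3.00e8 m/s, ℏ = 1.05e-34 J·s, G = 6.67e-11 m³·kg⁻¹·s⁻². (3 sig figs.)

4.68e113 Pa

p_P = c⁷/(ℏG²)
  = 2.19e59 / 4.67e-55
  = 4.68e113 Pa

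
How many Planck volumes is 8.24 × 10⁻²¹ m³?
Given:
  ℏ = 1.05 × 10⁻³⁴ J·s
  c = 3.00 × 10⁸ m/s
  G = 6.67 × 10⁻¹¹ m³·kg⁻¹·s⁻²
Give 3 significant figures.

Planck volume: V_P = (ℏG/c³)^(3/2) = 4.18 × 10⁻¹⁰⁵ m³.
8.24 × 10⁻²¹ / 4.18 × 10⁻¹⁰⁵ = 1.97 × 10⁸⁴

1.97 × 10⁸⁴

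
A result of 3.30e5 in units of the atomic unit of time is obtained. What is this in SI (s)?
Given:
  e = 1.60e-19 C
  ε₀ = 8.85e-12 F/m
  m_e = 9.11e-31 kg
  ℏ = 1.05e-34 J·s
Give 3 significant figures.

One atomic unit of time: τ_au = (4πε₀)²ℏ³/(m_e e⁴) = 2.40e-17 s.
3.30e5 × 2.40e-17 s = 7.91e-12 s

7.91e-12 s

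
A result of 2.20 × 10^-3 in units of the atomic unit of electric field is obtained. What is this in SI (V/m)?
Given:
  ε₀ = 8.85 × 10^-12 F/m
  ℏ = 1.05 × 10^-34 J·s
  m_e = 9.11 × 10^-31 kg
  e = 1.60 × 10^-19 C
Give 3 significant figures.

One atomic unit of electric field: E_au = E_h/(e a₀) = m_e²e⁵/((4πε₀)³ℏ⁴) = 5.20 × 10^11 V/m.
2.20 × 10^-3 × 5.20 × 10^11 V/m = 1.15 × 10^9 V/m

1.15 × 10^9 V/m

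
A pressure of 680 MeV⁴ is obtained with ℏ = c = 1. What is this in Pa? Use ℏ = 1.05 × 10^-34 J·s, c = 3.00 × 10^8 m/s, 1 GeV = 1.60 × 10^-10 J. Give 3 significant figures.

1.43 × 10^28 Pa

Pressure is [E]/[L]³ = [E]⁴/(ℏc)³.
1 GeV⁴ → 1/(ℏc)³ × (1 GeV in J)⁴ = 2.10 × 10^37 Pa.
Convert the energy scale: 680 MeV⁴ = 6.80 × 10^-10 GeV⁴.
Result: 6.80 × 10^-10 × 2.10 × 10^37 = 1.43 × 10^28 Pa.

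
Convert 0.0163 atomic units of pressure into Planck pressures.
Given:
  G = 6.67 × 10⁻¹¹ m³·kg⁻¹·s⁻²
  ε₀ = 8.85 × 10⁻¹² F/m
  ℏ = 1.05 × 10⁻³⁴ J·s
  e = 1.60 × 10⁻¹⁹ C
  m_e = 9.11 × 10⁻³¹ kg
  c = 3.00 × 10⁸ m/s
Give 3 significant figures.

atomic unit of pressure: P_au = E_h/a₀³ = m_e⁴e¹⁰/((4πε₀)⁵ℏ⁸) = 3.01 × 10¹³ Pa
Planck pressure: p_P = c⁷/(ℏG²) = 4.68 × 10¹¹³ Pa
0.0163 × 3.01 × 10¹³ / 4.68 × 10¹¹³ = 1.05 × 10⁻¹⁰²

1.05 × 10⁻¹⁰²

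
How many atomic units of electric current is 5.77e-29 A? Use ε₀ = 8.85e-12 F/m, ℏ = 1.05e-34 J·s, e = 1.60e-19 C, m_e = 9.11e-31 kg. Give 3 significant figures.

8.65e-27

atomic unit of electric current: I_au = e E_h/ℏ = m_e e⁵/((4πε₀)²ℏ³) = 6.67e-3 A.
5.77e-29 / 6.67e-3 = 8.65e-27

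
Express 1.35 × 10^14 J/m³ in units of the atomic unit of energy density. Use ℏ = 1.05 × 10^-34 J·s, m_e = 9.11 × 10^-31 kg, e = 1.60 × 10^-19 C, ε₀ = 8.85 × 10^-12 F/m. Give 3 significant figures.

atomic unit of energy density: u_au = E_h/a₀³ = m_e⁴e¹⁰/((4πε₀)⁵ℏ⁸) = 3.01 × 10^13 J/m³.
1.35 × 10^14 / 3.01 × 10^13 = 4.48

4.48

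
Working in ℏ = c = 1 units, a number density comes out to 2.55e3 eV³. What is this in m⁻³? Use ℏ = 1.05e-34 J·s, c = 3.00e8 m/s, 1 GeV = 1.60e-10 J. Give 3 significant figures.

3.34e23 m⁻³

Number density is [L]⁻³ = [E]³/(ℏc)³.
1 GeV³ → 1/(ℏc)³ × (1 GeV in J)³ = 1.31e47 m⁻³.
Convert the energy scale: 2.55e3 eV³ = 2.55e-24 GeV³.
Result: 2.55e-24 × 1.31e47 = 3.34e23 m⁻³.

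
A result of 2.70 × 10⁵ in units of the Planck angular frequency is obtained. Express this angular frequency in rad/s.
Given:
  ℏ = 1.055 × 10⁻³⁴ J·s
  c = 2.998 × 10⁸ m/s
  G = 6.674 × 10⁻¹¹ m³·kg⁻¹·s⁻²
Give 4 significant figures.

5.008 × 10⁴⁸ rad/s

One Planck angular frequency: ω_P = √(c⁵/(ℏG)) = 1.855 × 10⁴³ rad/s.
2.70 × 10⁵ × 1.855 × 10⁴³ rad/s = 5.008 × 10⁴⁸ rad/s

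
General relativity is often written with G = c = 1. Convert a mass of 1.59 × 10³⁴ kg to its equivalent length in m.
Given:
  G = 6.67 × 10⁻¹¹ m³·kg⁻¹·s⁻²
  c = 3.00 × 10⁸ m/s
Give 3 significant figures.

In G = c = 1 units mass has dimensions of length; the conversion factor is G/c².
1.59 × 10³⁴ kg × (G/c²) = 1.18 × 10⁷ m

1.18 × 10⁷ m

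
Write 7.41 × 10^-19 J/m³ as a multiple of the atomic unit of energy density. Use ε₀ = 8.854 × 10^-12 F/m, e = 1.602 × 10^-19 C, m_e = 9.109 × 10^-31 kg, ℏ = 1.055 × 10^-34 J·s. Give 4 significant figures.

2.530 × 10^-32

atomic unit of energy density: u_au = E_h/a₀³ = m_e⁴e¹⁰/((4πε₀)⁵ℏ⁸) = 2.929 × 10^13 J/m³.
7.41 × 10^-19 / 2.929 × 10^13 = 2.530 × 10^-32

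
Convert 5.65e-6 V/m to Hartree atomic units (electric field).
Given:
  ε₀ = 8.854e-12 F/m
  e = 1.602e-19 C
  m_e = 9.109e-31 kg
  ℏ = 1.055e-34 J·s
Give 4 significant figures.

atomic unit of electric field: E_au = E_h/(e a₀) = m_e²e⁵/((4πε₀)³ℏ⁴) = 5.131e11 V/m.
5.65e-6 / 5.131e11 = 1.101e-17

1.101e-17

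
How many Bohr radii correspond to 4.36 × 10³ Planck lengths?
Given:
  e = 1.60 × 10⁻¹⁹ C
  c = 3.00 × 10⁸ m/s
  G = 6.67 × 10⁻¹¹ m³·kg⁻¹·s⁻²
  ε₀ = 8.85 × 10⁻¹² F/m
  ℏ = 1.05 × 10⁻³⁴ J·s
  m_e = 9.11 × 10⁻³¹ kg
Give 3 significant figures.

1.34 × 10⁻²¹

Planck length: ℓ_P = √(ℏG/c³) = 1.61 × 10⁻³⁵ m
Bohr radius: a₀ = 4πε₀ℏ²/(m_e e²) = 5.26 × 10⁻¹¹ m
4.36 × 10³ × 1.61 × 10⁻³⁵ / 5.26 × 10⁻¹¹ = 1.34 × 10⁻²¹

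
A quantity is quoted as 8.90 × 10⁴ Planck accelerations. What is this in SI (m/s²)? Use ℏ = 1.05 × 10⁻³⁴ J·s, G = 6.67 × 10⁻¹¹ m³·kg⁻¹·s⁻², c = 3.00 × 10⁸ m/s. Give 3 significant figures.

One Planck acceleration: a_P = √(c⁷/(ℏG)) = 5.59 × 10⁵¹ m/s².
8.90 × 10⁴ × 5.59 × 10⁵¹ m/s² = 4.97 × 10⁵⁶ m/s²

4.97 × 10⁵⁶ m/s²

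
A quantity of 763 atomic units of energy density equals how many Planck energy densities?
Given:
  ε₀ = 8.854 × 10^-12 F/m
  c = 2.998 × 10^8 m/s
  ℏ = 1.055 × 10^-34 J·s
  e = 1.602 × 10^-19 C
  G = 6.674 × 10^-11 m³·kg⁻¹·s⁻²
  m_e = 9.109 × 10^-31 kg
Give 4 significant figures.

4.825 × 10^-98

atomic unit of energy density: u_au = E_h/a₀³ = m_e⁴e¹⁰/((4πε₀)⁵ℏ⁸) = 2.929 × 10^13 J/m³
Planck energy density: u_P = c⁷/(ℏG²) = 4.632 × 10^113 J/m³
763 × 2.929 × 10^13 / 4.632 × 10^113 = 4.825 × 10^-98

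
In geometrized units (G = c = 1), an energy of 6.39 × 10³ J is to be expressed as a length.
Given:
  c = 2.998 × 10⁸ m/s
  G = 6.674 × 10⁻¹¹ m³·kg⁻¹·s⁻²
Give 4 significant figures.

Energy → length via G/c⁴.
6.39 × 10³ J × (G/c⁴) = 5.279 × 10⁻⁴¹ m

5.279 × 10⁻⁴¹ m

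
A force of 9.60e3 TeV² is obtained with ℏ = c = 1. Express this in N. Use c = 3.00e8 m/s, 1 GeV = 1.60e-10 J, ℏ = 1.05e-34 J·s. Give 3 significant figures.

7.80e15 N

Force is [E]/[L] = [E]²/(ℏc); restore (ℏc)⁻¹.
1 GeV² → 1/(ℏc) × (1 GeV in J)² = 8.13e5 N.
Convert the energy scale: 9.60e3 TeV² = 9.60e9 GeV².
Result: 9.60e9 × 8.13e5 = 7.80e15 N.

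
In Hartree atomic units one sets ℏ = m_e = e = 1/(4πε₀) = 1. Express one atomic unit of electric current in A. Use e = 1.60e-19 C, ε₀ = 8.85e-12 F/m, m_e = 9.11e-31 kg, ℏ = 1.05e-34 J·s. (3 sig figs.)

6.67e-3 A

I_au = e E_h/ℏ = m_e e⁵/((4πε₀)²ℏ³)
E_h = 4.38e-18 J
e·E_h/ℏ = 6.67e-3 A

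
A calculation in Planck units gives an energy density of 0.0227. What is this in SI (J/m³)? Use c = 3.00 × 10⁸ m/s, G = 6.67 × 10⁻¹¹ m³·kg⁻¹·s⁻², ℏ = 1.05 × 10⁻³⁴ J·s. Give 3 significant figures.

1.06 × 10¹¹² J/m³

One Planck energy density: u_P = c⁷/(ℏG²) = 4.68 × 10¹¹³ J/m³.
0.0227 × 4.68 × 10¹¹³ J/m³ = 1.06 × 10¹¹² J/m³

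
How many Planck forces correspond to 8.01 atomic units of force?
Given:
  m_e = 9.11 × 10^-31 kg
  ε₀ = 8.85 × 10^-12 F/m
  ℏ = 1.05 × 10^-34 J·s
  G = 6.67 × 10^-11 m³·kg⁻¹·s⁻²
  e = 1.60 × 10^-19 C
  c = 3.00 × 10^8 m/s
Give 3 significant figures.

atomic unit of force: F_au = E_h/a₀ = m_e²e⁶/((4πε₀)³ℏ⁴) = 8.33 × 10^-8 N
Planck force: F_P = c⁴/G = 1.21 × 10^44 N
8.01 × 8.33 × 10^-8 / 1.21 × 10^44 = 5.49 × 10^-51

5.49 × 10^-51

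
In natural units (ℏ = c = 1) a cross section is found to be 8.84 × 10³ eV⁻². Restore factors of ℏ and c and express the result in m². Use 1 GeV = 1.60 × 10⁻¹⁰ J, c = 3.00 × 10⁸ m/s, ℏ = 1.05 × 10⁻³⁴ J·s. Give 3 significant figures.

Area is [L]² = [E]⁻²·(ℏc)²; restore (ℏc)².
1 GeV⁻² → (ℏc)² × (1 GeV in J)⁻² = 3.88 × 10⁻³² m².
Convert the energy scale: 8.84 × 10³ eV⁻² = 8.84 × 10²¹ GeV⁻².
Result: 8.84 × 10²¹ × 3.88 × 10⁻³² = 3.43 × 10⁻¹⁰ m².

3.43 × 10⁻¹⁰ m²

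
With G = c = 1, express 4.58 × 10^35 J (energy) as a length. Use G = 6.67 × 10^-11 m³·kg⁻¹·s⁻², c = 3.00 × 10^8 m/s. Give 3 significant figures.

3.77 × 10^-9 m

Energy → length via G/c⁴.
4.58 × 10^35 J × (G/c⁴) = 3.77 × 10^-9 m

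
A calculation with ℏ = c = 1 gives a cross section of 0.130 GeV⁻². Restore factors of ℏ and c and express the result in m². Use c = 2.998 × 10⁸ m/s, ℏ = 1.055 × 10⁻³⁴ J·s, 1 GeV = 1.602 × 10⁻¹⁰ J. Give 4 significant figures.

5.067 × 10⁻³³ m²

Area is [L]² = [E]⁻²·(ℏc)²; restore (ℏc)².
1 GeV⁻² → (ℏc)² × (1 GeV in J)⁻² = 3.898 × 10⁻³² m².
Result: 0.130 × 3.898 × 10⁻³² = 5.067 × 10⁻³³ m².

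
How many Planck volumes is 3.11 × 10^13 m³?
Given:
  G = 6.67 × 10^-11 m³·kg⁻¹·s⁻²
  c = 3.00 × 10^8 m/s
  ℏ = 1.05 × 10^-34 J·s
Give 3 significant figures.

Planck volume: V_P = (ℏG/c³)^(3/2) = 4.18 × 10^-105 m³.
3.11 × 10^13 / 4.18 × 10^-105 = 7.44 × 10^117

7.44 × 10^117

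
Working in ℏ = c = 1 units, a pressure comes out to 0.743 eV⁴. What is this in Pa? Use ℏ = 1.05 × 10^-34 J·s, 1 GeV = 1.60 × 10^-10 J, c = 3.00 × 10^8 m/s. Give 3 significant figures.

Pressure is [E]/[L]³ = [E]⁴/(ℏc)³.
1 GeV⁴ → 1/(ℏc)³ × (1 GeV in J)⁴ = 2.10 × 10^37 Pa.
Convert the energy scale: 0.743 eV⁴ = 7.43 × 10^-37 GeV⁴.
Result: 7.43 × 10^-37 × 2.10 × 10^37 = 15.6 Pa.

15.6 Pa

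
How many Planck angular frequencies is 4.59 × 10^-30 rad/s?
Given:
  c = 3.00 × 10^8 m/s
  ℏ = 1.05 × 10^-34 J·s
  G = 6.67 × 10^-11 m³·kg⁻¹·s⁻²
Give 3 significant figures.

2.46 × 10^-73

Planck angular frequency: ω_P = √(c⁵/(ℏG)) = 1.86 × 10^43 rad/s.
4.59 × 10^-30 / 1.86 × 10^43 = 2.46 × 10^-73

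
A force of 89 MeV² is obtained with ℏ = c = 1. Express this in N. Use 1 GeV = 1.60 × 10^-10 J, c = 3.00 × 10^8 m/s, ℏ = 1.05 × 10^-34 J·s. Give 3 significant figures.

72.3 N

Force is [E]/[L] = [E]²/(ℏc); restore (ℏc)⁻¹.
1 GeV² → 1/(ℏc) × (1 GeV in J)² = 8.13 × 10^5 N.
Convert the energy scale: 89 MeV² = 8.90 × 10^-5 GeV².
Result: 8.90 × 10^-5 × 8.13 × 10^5 = 72.3 N.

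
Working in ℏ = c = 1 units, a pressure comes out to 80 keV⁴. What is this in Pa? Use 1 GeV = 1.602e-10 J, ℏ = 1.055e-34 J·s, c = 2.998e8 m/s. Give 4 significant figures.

1.665e15 Pa

Pressure is [E]/[L]³ = [E]⁴/(ℏc)³.
1 GeV⁴ → 1/(ℏc)³ × (1 GeV in J)⁴ = 2.082e37 Pa.
Convert the energy scale: 80 keV⁴ = 8.00e-23 GeV⁴.
Result: 8.00e-23 × 2.082e37 = 1.665e15 Pa.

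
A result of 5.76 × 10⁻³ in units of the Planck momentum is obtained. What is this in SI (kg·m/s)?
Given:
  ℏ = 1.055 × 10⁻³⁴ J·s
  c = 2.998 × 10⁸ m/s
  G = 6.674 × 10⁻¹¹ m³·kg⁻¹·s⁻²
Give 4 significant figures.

0.03759 kg·m/s

One Planck momentum: p_P = √(ℏc³/G) = 6.527 kg·m/s.
5.76 × 10⁻³ × 6.527 kg·m/s = 0.03759 kg·m/s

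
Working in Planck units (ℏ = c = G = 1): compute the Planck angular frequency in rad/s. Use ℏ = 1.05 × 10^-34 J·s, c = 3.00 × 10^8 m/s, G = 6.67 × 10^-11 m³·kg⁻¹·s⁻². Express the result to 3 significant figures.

1.86 × 10^43 rad/s

From ℏ = c = G = 1 the angular frequency scale is ω_P = √(c⁵/(ℏG)).
  = √(3.47 × 10^86)
  = 1.86 × 10^43 rad/s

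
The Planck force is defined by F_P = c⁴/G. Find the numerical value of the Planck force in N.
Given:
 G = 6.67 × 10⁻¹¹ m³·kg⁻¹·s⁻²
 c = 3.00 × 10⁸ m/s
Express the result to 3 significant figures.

F_P = c⁴/G
  = 8.10 × 10³³ / 6.67 × 10⁻¹¹
  = 1.21 × 10⁴⁴ N

1.21 × 10⁴⁴ N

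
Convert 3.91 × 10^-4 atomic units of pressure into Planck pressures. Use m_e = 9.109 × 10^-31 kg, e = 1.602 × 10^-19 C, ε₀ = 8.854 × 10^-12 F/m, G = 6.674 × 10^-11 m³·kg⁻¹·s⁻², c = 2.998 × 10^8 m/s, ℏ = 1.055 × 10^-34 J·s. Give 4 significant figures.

2.472 × 10^-104

atomic unit of pressure: P_au = E_h/a₀³ = m_e⁴e¹⁰/((4πε₀)⁵ℏ⁸) = 2.929 × 10^13 Pa
Planck pressure: p_P = c⁷/(ℏG²) = 4.632 × 10^113 Pa
3.91 × 10^-4 × 2.929 × 10^13 / 4.632 × 10^113 = 2.472 × 10^-104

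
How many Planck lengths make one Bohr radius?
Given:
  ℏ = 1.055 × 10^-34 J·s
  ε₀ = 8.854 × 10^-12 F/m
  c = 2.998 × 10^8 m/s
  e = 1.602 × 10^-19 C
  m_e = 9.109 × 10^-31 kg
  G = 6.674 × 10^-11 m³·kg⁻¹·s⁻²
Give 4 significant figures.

3.277 × 10^24

Bohr radius: a₀ = 4πε₀ℏ²/(m_e e²) = 5.297 × 10^-11 m
Planck length: ℓ_P = √(ℏG/c³) = 1.616 × 10^-35 m
ratio = 5.297 × 10^-11 / 1.616 × 10^-35 = 3.277 × 10^24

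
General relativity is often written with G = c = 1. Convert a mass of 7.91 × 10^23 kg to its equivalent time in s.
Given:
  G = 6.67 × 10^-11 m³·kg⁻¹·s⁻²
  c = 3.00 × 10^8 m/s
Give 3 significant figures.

1.95 × 10^-12 s

Mass → time via G/c³.
7.91 × 10^23 kg × (G/c³) = 1.95 × 10^-12 s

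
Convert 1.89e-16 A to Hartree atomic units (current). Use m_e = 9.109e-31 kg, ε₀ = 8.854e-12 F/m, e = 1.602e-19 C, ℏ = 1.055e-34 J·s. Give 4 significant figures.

atomic unit of electric current: I_au = e E_h/ℏ = m_e e⁵/((4πε₀)²ℏ³) = 6.612e-3 A.
1.89e-16 / 6.612e-3 = 2.858e-14

2.858e-14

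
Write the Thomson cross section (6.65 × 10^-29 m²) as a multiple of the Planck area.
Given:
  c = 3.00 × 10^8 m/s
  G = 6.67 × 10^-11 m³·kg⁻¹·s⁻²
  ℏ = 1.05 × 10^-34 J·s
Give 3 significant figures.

2.56 × 10^41

Planck area: A_P = ℏG/c³ = 2.59 × 10^-70 m².
6.65 × 10^-29 / 2.59 × 10^-70 = 2.56 × 10^41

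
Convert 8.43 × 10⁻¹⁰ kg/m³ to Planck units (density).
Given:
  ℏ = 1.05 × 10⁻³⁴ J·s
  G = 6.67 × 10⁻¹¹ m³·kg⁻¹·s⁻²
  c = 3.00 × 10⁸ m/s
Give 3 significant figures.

Planck density: ρ_P = c⁵/(ℏG²) = 5.20 × 10⁹⁶ kg/m³.
8.43 × 10⁻¹⁰ / 5.20 × 10⁹⁶ = 1.62 × 10⁻¹⁰⁶

1.62 × 10⁻¹⁰⁶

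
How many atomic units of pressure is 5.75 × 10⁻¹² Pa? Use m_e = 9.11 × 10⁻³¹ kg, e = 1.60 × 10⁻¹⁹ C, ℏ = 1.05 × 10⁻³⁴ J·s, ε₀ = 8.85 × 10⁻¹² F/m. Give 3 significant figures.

1.91 × 10⁻²⁵

atomic unit of pressure: P_au = E_h/a₀³ = m_e⁴e¹⁰/((4πε₀)⁵ℏ⁸) = 3.01 × 10¹³ Pa.
5.75 × 10⁻¹² / 3.01 × 10¹³ = 1.91 × 10⁻²⁵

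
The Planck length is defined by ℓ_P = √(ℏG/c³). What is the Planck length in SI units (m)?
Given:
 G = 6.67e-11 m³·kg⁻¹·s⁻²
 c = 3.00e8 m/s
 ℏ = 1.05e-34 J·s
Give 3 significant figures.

ℓ_P = √(ℏG/c³)
  = √(2.59e-70)
  = 1.61e-35 m

1.61e-35 m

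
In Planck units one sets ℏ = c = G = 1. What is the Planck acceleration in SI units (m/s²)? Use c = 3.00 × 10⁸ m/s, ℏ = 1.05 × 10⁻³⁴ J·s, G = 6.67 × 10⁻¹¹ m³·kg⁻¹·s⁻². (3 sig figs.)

a_P = √(c⁷/(ℏG))
  = √(3.12 × 10¹⁰³)
  = 5.59 × 10⁵¹ m/s²

5.59 × 10⁵¹ m/s²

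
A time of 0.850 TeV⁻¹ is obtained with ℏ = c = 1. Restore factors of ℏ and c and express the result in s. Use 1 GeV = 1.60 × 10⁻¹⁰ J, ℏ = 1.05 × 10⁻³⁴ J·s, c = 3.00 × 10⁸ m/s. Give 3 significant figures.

A time is [E]⁻¹ in ℏ=c=1; restore one factor of ℏ.
1 GeV⁻¹ → ℏ × (1 GeV in J)⁻¹ = 6.56 × 10⁻²⁵ s.
Convert the energy scale: 0.850 TeV⁻¹ = 8.50 × 10⁻⁴ GeV⁻¹.
Result: 8.50 × 10⁻⁴ × 6.56 × 10⁻²⁵ = 5.58 × 10⁻²⁸ s.

5.58 × 10⁻²⁸ s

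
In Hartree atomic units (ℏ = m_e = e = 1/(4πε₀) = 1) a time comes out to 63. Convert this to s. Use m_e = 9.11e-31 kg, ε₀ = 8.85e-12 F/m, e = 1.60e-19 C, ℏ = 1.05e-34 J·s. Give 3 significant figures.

One atomic unit of time: τ_au = (4πε₀)²ℏ³/(m_e e⁴) = 2.40e-17 s.
63 × 2.40e-17 s = 1.51e-15 s

1.51e-15 s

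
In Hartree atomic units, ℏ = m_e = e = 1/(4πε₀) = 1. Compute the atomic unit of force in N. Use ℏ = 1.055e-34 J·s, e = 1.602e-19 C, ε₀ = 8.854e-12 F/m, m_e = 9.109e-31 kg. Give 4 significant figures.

8.220e-8 N

The unique combination of the constants set to 1 with dimensions of force is F_au = E_h/a₀ = m_e²e⁶/((4πε₀)³ℏ⁴).
E_h = 4.354e-18 J
a₀ = 5.297e-11 m
E_h/a₀ = 8.220e-8 N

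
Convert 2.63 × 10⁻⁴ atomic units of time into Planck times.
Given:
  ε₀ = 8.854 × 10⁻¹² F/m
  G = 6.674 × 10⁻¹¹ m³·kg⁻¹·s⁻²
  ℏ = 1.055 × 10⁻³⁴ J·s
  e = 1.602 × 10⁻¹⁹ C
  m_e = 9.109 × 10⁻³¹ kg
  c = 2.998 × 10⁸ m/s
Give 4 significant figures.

atomic unit of time: τ_au = (4πε₀)²ℏ³/(m_e e⁴) = 2.423 × 10⁻¹⁷ s
Planck time: t_P = √(ℏG/c⁵) = 5.392 × 10⁻⁴⁴ s
2.63 × 10⁻⁴ × 2.423 × 10⁻¹⁷ / 5.392 × 10⁻⁴⁴ = 1.182 × 10²³

1.182 × 10²³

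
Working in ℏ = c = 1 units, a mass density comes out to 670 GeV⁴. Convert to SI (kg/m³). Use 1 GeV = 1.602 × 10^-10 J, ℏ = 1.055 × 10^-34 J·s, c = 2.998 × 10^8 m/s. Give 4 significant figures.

Mass density is [E]/(c²[L]³) = [E]⁴/(ℏ³c⁵).
1 GeV⁴ → 1/(ℏ³c⁵) × (1 GeV in J)⁴ = 2.316 × 10^20 kg/m³.
Result: 670 × 2.316 × 10^20 = 1.552 × 10^23 kg/m³.

1.552 × 10^23 kg/m³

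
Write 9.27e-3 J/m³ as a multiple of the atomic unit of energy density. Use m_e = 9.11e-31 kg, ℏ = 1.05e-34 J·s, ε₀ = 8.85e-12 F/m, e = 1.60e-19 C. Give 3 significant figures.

atomic unit of energy density: u_au = E_h/a₀³ = m_e⁴e¹⁰/((4πε₀)⁵ℏ⁸) = 3.01e13 J/m³.
9.27e-3 / 3.01e13 = 3.08e-16

3.08e-16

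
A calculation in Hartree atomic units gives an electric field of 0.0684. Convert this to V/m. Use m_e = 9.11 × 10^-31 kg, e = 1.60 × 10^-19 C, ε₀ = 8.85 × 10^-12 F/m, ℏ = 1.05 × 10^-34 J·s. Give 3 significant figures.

One atomic unit of electric field: E_au = E_h/(e a₀) = m_e²e⁵/((4πε₀)³ℏ⁴) = 5.20 × 10^11 V/m.
0.0684 × 5.20 × 10^11 V/m = 3.56 × 10^10 V/m

3.56 × 10^10 V/m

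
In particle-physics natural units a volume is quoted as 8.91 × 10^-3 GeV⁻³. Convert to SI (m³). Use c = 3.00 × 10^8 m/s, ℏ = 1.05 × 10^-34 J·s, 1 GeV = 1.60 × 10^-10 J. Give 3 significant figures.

6.80 × 10^-50 m³

Volume is [L]³ = [E]⁻³·(ℏc)³.
1 GeV⁻³ → (ℏc)³ × (1 GeV in J)⁻³ = 7.63 × 10^-48 m³.
Result: 8.91 × 10^-3 × 7.63 × 10^-48 = 6.80 × 10^-50 m³.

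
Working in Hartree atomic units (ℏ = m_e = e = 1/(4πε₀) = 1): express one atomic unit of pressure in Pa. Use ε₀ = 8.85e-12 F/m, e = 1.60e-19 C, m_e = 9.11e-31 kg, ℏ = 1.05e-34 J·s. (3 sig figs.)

3.01e13 Pa

Dimensional analysis gives P_au = E_h/a₀³ = m_e⁴e¹⁰/((4πε₀)⁵ℏ⁸).
E_h = 4.38e-18 J
a₀ = 5.26e-11 m
E_h/a₀³ = 3.01e13 Pa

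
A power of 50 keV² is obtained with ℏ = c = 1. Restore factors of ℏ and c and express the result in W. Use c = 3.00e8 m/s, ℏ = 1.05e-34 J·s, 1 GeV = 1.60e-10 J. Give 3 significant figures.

Power is [E]/[T] = [E]²/ℏ.
1 GeV² → 1/ℏ × (1 GeV in J)² = 2.44e14 W.
Convert the energy scale: 50 keV² = 5.00e-11 GeV².
Result: 5.00e-11 × 2.44e14 = 1.22e4 W.

1.22e4 W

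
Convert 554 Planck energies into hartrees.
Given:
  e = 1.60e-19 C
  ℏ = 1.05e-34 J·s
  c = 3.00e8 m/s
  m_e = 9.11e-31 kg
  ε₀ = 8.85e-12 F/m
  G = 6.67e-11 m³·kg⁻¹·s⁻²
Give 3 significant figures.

2.47e29

Planck energy: E_P = √(ℏc⁵/G) = 1.96e9 J
hartree: E_h = m_e e⁴/(4πε₀ℏ)² = 4.38e-18 J
554 × 1.96e9 / 4.38e-18 = 2.47e29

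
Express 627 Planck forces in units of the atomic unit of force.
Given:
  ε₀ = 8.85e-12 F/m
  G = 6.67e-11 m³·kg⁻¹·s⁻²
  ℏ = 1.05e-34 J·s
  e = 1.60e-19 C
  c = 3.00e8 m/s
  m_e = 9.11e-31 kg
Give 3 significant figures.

9.14e53

Planck force: F_P = c⁴/G = 1.21e44 N
atomic unit of force: F_au = E_h/a₀ = m_e²e⁶/((4πε₀)³ℏ⁴) = 8.33e-8 N
627 × 1.21e44 / 8.33e-8 = 9.14e53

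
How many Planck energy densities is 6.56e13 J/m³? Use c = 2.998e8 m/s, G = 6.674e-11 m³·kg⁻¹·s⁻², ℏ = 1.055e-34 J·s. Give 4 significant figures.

1.416e-100

Planck energy density: u_P = c⁷/(ℏG²) = 4.632e113 J/m³.
6.56e13 / 4.632e113 = 1.416e-100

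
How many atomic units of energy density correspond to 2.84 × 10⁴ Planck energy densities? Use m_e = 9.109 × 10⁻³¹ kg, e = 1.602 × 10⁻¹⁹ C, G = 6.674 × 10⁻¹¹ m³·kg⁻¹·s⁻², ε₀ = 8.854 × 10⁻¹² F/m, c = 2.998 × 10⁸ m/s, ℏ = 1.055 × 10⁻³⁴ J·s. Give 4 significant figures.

Planck energy density: u_P = c⁷/(ℏG²) = 4.632 × 10¹¹³ J/m³
atomic unit of energy density: u_au = E_h/a₀³ = m_e⁴e¹⁰/((4πε₀)⁵ℏ⁸) = 2.929 × 10¹³ J/m³
2.84 × 10⁴ × 4.632 × 10¹¹³ / 2.929 × 10¹³ = 4.491 × 10¹⁰⁴

4.491 × 10¹⁰⁴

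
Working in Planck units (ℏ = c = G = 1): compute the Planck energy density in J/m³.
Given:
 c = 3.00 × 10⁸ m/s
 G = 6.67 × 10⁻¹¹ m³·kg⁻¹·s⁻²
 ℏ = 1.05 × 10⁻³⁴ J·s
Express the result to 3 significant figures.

4.68 × 10¹¹³ J/m³

From ℏ = c = G = 1 the energy density scale is u_P = c⁷/(ℏG²).
  = 2.19 × 10⁵⁹ / 4.67 × 10⁻⁵⁵
  = 4.68 × 10¹¹³ J/m³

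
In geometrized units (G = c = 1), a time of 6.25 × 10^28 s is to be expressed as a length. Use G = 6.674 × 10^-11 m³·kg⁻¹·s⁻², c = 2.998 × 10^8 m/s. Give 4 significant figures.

Time → length via c.
6.25 × 10^28 s × (c) = 1.874 × 10^37 m

1.874 × 10^37 m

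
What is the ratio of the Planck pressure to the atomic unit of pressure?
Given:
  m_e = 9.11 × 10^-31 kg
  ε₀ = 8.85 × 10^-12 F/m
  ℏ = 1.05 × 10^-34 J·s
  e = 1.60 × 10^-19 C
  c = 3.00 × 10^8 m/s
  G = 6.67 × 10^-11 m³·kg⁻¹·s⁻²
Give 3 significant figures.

1.55 × 10^100

Planck pressure: p_P = c⁷/(ℏG²) = 4.68 × 10^113 Pa
atomic unit of pressure: P_au = E_h/a₀³ = m_e⁴e¹⁰/((4πε₀)⁵ℏ⁸) = 3.01 × 10^13 Pa
ratio = 4.68 × 10^113 / 3.01 × 10^13 = 1.55 × 10^100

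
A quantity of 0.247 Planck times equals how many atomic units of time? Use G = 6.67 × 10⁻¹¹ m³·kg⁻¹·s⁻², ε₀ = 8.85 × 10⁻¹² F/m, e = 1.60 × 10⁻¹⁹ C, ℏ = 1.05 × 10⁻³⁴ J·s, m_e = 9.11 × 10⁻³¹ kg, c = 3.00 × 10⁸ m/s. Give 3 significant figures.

5.53 × 10⁻²⁸

Planck time: t_P = √(ℏG/c⁵) = 5.37 × 10⁻⁴⁴ s
atomic unit of time: τ_au = (4πε₀)²ℏ³/(m_e e⁴) = 2.40 × 10⁻¹⁷ s
0.247 × 5.37 × 10⁻⁴⁴ / 2.40 × 10⁻¹⁷ = 5.53 × 10⁻²⁸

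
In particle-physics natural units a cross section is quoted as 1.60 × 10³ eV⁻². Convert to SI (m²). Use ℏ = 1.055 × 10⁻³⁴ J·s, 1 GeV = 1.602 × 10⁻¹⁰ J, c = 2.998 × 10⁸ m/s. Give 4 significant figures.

6.237 × 10⁻¹¹ m²

Area is [L]² = [E]⁻²·(ℏc)²; restore (ℏc)².
1 GeV⁻² → (ℏc)² × (1 GeV in J)⁻² = 3.898 × 10⁻³² m².
Convert the energy scale: 1.60 × 10³ eV⁻² = 1.60 × 10²¹ GeV⁻².
Result: 1.60 × 10²¹ × 3.898 × 10⁻³² = 6.237 × 10⁻¹¹ m².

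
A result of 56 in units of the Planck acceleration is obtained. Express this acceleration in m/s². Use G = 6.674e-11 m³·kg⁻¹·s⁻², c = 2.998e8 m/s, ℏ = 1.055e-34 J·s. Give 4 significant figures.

One Planck acceleration: a_P = √(c⁷/(ℏG)) = 5.560e51 m/s².
56 × 5.560e51 m/s² = 3.114e53 m/s²

3.114e53 m/s²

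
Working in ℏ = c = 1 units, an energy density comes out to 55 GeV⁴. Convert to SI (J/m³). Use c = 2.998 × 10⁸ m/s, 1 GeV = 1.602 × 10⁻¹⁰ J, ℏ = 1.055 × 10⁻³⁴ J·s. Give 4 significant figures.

1.145 × 10³⁹ J/m³

[E]/[L]³ = [E]⁴/(ℏc)³; restore (ℏc)⁻³.
1 GeV⁴ → 1/(ℏc)³ × (1 GeV in J)⁴ = 2.082 × 10³⁷ J/m³.
Result: 55 × 2.082 × 10³⁷ = 1.145 × 10³⁹ J/m³.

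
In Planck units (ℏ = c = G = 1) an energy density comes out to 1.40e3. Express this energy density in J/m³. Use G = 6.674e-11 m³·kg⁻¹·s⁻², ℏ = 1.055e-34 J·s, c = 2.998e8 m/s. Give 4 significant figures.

6.485e116 J/m³

One Planck energy density: u_P = c⁷/(ℏG²) = 4.632e113 J/m³.
1.40e3 × 4.632e113 J/m³ = 6.485e116 J/m³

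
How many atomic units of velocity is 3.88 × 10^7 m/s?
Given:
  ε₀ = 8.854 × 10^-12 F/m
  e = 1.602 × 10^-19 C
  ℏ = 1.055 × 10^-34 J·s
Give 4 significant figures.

atomic unit of velocity: v_au = e²/(4πε₀ℏ) = 2.186 × 10^6 m/s.
3.88 × 10^7 / 2.186 × 10^6 = 17.75

17.75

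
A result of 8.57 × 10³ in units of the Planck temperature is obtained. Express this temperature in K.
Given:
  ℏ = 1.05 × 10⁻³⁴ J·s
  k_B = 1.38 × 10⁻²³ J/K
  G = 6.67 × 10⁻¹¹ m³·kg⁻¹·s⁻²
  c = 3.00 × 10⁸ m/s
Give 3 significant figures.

One Planck temperature: T_P = √(ℏc⁵/G) / k_B = 1.42 × 10³² K.
8.57 × 10³ × 1.42 × 10³² K = 1.21 × 10³⁶ K

1.21 × 10³⁶ K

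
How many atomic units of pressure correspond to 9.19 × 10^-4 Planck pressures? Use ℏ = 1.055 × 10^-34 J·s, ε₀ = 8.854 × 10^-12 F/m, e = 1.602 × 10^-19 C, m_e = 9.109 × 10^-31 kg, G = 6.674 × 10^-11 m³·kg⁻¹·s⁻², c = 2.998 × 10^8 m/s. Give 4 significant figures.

Planck pressure: p_P = c⁷/(ℏG²) = 4.632 × 10^113 Pa
atomic unit of pressure: P_au = E_h/a₀³ = m_e⁴e¹⁰/((4πε₀)⁵ℏ⁸) = 2.929 × 10^13 Pa
9.19 × 10^-4 × 4.632 × 10^113 / 2.929 × 10^13 = 1.453 × 10^97

1.453 × 10^97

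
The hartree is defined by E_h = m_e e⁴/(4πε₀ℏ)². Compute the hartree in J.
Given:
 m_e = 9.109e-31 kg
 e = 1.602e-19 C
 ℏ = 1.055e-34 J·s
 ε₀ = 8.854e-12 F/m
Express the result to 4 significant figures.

4.354e-18 J

E_h = m_e e⁴/(4πε₀ℏ)²
  = 6.000e-106 / 1.378e-88
  = 4.354e-18 J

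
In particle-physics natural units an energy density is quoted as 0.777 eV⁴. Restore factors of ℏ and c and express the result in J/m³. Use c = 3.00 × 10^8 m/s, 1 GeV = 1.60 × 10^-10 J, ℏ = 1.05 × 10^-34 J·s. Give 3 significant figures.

[E]/[L]³ = [E]⁴/(ℏc)³; restore (ℏc)⁻³.
1 GeV⁴ → 1/(ℏc)³ × (1 GeV in J)⁴ = 2.10 × 10^37 J/m³.
Convert the energy scale: 0.777 eV⁴ = 7.77 × 10^-37 GeV⁴.
Result: 7.77 × 10^-37 × 2.10 × 10^37 = 16.3 J/m³.

16.3 J/m³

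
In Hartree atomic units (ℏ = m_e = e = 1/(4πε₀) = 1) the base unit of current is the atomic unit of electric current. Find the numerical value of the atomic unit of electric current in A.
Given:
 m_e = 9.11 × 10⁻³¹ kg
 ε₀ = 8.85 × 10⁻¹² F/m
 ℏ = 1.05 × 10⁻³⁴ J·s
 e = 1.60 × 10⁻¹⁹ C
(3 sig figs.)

6.67 × 10⁻³ A

I_au = e E_h/ℏ = m_e e⁵/((4πε₀)²ℏ³)
E_h = 4.38 × 10⁻¹⁸ J
e·E_h/ℏ = 6.67 × 10⁻³ A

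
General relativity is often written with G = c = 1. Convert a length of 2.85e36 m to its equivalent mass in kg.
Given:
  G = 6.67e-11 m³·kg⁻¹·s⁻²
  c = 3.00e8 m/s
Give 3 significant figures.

3.85e63 kg

Length → mass via c²/G.
2.85e36 m × (c²/G) = 3.85e63 kg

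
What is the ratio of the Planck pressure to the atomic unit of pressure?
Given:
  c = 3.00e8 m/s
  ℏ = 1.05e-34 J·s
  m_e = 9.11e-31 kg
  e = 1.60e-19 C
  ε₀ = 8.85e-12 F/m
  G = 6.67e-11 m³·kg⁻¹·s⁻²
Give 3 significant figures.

1.55e100

Planck pressure: p_P = c⁷/(ℏG²) = 4.68e113 Pa
atomic unit of pressure: P_au = E_h/a₀³ = m_e⁴e¹⁰/((4πε₀)⁵ℏ⁸) = 3.01e13 Pa
ratio = 4.68e113 / 3.01e13 = 1.55e100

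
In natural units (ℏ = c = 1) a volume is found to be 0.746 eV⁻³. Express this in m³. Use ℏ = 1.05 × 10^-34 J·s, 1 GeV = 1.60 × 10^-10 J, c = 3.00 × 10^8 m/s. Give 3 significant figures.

5.69 × 10^-21 m³

Volume is [L]³ = [E]⁻³·(ℏc)³.
1 GeV⁻³ → (ℏc)³ × (1 GeV in J)⁻³ = 7.63 × 10^-48 m³.
Convert the energy scale: 0.746 eV⁻³ = 7.46 × 10^26 GeV⁻³.
Result: 7.46 × 10^26 × 7.63 × 10^-48 = 5.69 × 10^-21 m³.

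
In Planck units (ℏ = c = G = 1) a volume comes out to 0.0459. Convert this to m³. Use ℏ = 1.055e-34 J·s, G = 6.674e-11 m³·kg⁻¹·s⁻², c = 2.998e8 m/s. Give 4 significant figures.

1.939e-106 m³

One Planck volume: V_P = (ℏG/c³)^(3/2) = 4.224e-105 m³.
0.0459 × 4.224e-105 m³ = 1.939e-106 m³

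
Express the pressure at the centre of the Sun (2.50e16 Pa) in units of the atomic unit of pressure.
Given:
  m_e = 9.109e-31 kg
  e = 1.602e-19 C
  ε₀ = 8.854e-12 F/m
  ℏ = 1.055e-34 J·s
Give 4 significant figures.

853.5

atomic unit of pressure: P_au = E_h/a₀³ = m_e⁴e¹⁰/((4πε₀)⁵ℏ⁸) = 2.929e13 Pa.
2.50e16 / 2.929e13 = 853.5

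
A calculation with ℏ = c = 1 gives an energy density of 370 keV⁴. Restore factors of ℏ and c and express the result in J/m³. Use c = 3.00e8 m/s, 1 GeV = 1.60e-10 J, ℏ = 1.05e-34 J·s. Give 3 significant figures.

7.76e15 J/m³

[E]/[L]³ = [E]⁴/(ℏc)³; restore (ℏc)⁻³.
1 GeV⁴ → 1/(ℏc)³ × (1 GeV in J)⁴ = 2.10e37 J/m³.
Convert the energy scale: 370 keV⁴ = 3.70e-22 GeV⁴.
Result: 3.70e-22 × 2.10e37 = 7.76e15 J/m³.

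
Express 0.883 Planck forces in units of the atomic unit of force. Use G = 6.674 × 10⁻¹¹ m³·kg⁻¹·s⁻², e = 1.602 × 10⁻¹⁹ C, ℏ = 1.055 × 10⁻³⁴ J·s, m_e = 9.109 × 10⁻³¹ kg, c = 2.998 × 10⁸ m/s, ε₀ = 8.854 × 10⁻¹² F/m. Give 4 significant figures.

1.300 × 10⁵¹

Planck force: F_P = c⁴/G = 1.210 × 10⁴⁴ N
atomic unit of force: F_au = E_h/a₀ = m_e²e⁶/((4πε₀)³ℏ⁴) = 8.220 × 10⁻⁸ N
0.883 × 1.210 × 10⁴⁴ / 8.220 × 10⁻⁸ = 1.300 × 10⁵¹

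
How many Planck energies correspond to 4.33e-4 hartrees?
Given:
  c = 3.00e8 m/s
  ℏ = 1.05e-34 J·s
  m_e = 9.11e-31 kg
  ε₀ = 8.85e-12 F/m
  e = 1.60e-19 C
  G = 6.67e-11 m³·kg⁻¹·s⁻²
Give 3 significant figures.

9.69e-31

hartree: E_h = m_e e⁴/(4πε₀ℏ)² = 4.38e-18 J
Planck energy: E_P = √(ℏc⁵/G) = 1.96e9 J
4.33e-4 × 4.38e-18 / 1.96e9 = 9.69e-31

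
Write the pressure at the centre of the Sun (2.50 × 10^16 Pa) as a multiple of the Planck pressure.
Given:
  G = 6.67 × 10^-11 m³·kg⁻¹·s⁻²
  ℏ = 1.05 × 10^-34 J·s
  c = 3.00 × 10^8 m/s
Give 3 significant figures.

Planck pressure: p_P = c⁷/(ℏG²) = 4.68 × 10^113 Pa.
2.50 × 10^16 / 4.68 × 10^113 = 5.34 × 10^-98

5.34 × 10^-98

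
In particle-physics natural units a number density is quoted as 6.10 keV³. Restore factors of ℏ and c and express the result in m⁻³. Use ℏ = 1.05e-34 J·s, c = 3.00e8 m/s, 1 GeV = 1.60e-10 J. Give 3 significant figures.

Number density is [L]⁻³ = [E]³/(ℏc)³.
1 GeV³ → 1/(ℏc)³ × (1 GeV in J)³ = 1.31e47 m⁻³.
Convert the energy scale: 6.10 keV³ = 6.10e-18 GeV³.
Result: 6.10e-18 × 1.31e47 = 7.99e29 m⁻³.

7.99e29 m⁻³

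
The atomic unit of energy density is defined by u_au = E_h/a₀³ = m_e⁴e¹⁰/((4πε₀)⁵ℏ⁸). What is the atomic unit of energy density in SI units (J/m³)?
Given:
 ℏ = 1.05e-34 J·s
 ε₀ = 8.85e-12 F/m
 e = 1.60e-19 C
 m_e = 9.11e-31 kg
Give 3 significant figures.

3.01e13 J/m³

u_au = E_h/a₀³ = m_e⁴e¹⁰/((4πε₀)⁵ℏ⁸)
E_h = 4.38e-18 J
a₀ = 5.26e-11 m
E_h/a₀³ = 3.01e13 J/m³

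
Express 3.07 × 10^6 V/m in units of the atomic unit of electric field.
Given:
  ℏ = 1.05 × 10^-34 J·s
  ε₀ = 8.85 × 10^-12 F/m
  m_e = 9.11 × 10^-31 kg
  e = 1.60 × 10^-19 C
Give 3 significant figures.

atomic unit of electric field: E_au = E_h/(e a₀) = m_e²e⁵/((4πε₀)³ℏ⁴) = 5.20 × 10^11 V/m.
3.07 × 10^6 / 5.20 × 10^11 = 5.90 × 10^-6

5.90 × 10^-6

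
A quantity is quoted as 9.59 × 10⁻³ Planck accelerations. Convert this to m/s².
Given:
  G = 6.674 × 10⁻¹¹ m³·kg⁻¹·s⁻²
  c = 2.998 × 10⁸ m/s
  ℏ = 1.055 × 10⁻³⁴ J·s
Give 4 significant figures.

One Planck acceleration: a_P = √(c⁷/(ℏG)) = 5.560 × 10⁵¹ m/s².
9.59 × 10⁻³ × 5.560 × 10⁵¹ m/s² = 5.332 × 10⁴⁹ m/s²

5.332 × 10⁴⁹ m/s²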